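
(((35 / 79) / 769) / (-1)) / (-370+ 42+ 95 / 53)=1855 / 1050324039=0.00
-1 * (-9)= 9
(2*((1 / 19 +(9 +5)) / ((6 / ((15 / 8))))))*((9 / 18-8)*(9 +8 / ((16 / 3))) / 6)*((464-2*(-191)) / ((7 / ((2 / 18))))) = -941175 / 608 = -1547.99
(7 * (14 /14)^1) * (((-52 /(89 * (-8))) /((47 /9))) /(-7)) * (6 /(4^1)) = -351 /16732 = -0.02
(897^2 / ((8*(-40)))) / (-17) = 804609 / 5440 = 147.91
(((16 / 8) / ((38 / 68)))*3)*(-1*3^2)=-1836 / 19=-96.63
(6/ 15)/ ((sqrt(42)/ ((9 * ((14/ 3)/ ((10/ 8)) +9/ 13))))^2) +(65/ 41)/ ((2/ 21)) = 385062549/ 12125750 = 31.76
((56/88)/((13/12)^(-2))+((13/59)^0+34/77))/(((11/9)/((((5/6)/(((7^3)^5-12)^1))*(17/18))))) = 2062525/6948606986919170496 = 0.00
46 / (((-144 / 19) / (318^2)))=-613766.50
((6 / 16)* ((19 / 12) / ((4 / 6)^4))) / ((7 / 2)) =1539 / 1792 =0.86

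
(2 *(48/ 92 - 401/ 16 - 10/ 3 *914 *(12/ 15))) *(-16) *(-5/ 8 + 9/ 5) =127741723/ 1380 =92566.47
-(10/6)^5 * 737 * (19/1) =-43759375/243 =-180079.73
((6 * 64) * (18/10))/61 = 3456/305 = 11.33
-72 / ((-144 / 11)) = 11 / 2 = 5.50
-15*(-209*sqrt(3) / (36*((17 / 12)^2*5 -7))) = 660*sqrt(3) / 23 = 49.70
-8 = -8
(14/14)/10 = 0.10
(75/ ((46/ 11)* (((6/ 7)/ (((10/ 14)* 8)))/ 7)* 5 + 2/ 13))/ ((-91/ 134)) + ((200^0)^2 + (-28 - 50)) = -62777/ 241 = -260.49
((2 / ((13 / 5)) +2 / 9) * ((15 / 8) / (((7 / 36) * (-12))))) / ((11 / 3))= -0.22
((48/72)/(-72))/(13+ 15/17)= -17/25488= -0.00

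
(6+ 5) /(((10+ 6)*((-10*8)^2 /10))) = 11 /10240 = 0.00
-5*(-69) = 345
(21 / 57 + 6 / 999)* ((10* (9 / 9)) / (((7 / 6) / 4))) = 12.84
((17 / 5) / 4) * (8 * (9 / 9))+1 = 39 / 5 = 7.80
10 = 10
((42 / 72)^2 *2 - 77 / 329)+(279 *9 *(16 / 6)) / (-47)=-142.02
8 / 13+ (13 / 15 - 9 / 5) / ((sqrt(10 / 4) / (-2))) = 8 / 13+ 28 * sqrt(10) / 75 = 1.80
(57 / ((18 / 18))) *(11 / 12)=209 / 4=52.25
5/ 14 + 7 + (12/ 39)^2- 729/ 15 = -486783/ 11830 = -41.15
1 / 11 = 0.09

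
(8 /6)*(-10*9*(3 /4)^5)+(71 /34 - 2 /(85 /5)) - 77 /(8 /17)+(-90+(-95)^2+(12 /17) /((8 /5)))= 19029795 /2176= 8745.31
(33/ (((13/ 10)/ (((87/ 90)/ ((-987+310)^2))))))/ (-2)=-319/ 11916554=-0.00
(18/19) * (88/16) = 5.21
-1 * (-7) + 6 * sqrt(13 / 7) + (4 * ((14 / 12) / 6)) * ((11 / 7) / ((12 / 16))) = 6 * sqrt(91) / 7 + 233 / 27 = 16.81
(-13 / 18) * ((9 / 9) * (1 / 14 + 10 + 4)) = -2561 / 252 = -10.16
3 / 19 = 0.16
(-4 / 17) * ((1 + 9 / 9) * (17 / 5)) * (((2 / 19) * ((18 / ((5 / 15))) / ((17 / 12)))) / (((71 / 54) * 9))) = -0.54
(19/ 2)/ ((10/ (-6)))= -57/ 10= -5.70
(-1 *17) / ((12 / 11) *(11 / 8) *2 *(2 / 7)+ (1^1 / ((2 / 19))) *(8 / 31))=-3689 / 718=-5.14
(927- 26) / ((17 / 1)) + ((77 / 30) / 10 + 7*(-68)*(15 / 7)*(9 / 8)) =-328273 / 300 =-1094.24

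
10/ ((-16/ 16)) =-10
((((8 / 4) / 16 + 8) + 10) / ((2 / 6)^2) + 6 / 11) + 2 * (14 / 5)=74479 / 440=169.27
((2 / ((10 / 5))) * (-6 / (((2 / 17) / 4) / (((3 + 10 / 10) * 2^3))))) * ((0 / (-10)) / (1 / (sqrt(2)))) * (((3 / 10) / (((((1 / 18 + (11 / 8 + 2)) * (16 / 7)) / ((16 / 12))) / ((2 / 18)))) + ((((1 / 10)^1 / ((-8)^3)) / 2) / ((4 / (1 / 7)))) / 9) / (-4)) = 0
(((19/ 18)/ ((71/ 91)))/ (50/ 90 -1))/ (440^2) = -1729/ 109964800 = -0.00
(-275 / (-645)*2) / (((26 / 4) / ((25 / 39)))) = 0.08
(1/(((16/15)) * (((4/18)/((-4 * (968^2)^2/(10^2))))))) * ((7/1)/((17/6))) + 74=-31114620288622/85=-366054356336.73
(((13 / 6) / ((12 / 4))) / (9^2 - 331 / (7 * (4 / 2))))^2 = 8281 / 52229529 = 0.00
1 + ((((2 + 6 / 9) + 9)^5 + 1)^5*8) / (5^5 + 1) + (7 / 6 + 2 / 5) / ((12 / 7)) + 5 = 63948614272316438214460089967549662940769 / 52972483862376360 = 1207204374981854702592158.00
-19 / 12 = -1.58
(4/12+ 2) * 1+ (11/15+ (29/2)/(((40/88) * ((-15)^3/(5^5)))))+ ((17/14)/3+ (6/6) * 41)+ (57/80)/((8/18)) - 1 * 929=-55185731/60480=-912.46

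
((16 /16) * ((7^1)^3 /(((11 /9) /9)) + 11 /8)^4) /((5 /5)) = 2445805751342533650625 /59969536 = 40784136654693.04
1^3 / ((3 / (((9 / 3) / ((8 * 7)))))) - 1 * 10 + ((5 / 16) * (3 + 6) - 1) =-8.17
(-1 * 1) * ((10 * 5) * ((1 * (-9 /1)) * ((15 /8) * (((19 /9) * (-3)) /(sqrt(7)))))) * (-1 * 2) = 21375 * sqrt(7) /14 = 4039.50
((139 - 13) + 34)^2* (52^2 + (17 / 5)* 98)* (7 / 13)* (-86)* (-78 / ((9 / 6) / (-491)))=-91928745000960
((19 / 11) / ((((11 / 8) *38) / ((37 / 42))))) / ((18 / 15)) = 185 / 7623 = 0.02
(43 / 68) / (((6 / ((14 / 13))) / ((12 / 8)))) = 301 / 1768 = 0.17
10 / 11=0.91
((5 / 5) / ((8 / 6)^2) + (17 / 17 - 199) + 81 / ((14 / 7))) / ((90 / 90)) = -2511 / 16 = -156.94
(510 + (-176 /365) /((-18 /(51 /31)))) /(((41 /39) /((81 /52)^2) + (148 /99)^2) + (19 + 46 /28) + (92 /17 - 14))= 34.64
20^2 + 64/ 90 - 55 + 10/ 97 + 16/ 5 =1523447/ 4365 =349.01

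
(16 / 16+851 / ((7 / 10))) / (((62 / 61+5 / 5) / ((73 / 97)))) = 454.11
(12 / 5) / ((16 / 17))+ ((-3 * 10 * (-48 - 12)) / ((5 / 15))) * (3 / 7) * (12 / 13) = 3892641 / 1820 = 2138.81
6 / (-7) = -6 / 7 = -0.86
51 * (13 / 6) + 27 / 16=1795 / 16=112.19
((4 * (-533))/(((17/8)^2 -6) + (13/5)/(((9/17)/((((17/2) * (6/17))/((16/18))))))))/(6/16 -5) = 5457920/178673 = 30.55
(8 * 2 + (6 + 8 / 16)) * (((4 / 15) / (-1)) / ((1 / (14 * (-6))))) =504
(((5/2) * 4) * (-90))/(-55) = 180/11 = 16.36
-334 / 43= -7.77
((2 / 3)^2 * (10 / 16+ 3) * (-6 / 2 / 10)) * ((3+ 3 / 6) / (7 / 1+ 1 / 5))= -203 / 864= -0.23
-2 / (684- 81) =-2 / 603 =-0.00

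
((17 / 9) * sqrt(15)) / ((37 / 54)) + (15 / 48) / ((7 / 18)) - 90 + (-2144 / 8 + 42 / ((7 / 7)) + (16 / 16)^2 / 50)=-441247 / 1400 + 102 * sqrt(15) / 37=-304.50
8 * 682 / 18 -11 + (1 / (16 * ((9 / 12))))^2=42065 / 144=292.12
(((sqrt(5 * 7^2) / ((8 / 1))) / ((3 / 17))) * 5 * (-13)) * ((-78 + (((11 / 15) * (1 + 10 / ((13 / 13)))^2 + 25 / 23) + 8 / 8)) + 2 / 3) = -799799 * sqrt(5) / 184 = -9719.59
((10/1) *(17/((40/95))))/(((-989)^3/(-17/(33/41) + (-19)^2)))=-0.00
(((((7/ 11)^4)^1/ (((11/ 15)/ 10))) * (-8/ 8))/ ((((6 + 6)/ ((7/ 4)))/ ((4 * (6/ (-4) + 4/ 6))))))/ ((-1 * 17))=-2100875/ 32854404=-0.06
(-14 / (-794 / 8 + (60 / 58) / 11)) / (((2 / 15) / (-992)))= -1050.47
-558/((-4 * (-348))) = -93/232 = -0.40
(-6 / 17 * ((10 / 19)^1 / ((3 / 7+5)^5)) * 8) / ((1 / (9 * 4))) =-9075780 / 799779977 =-0.01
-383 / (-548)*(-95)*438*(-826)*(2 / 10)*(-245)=-161254790655 / 137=-1177042267.55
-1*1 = -1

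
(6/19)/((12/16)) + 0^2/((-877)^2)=8/19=0.42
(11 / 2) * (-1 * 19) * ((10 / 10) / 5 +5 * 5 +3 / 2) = -2790.15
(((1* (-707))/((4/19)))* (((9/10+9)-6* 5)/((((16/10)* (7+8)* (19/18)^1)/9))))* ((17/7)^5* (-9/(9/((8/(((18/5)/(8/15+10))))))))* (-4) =2277136839603/12005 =189682368.98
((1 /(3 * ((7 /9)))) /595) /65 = 3 /270725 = 0.00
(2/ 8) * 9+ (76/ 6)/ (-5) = -17/ 60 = -0.28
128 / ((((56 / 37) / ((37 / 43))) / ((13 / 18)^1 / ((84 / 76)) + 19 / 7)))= 13941896 / 56889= 245.07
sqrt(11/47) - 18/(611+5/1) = -9/308+sqrt(517)/47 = 0.45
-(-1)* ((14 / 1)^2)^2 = 38416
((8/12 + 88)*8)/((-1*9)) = -2128/27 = -78.81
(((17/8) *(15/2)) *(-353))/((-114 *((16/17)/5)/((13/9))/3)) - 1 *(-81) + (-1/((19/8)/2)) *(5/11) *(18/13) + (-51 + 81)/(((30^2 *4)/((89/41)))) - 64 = 986060256527/855528960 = 1152.57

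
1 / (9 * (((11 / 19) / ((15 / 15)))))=19 / 99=0.19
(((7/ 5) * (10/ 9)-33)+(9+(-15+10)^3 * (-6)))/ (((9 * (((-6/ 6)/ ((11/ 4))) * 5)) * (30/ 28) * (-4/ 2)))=126049/ 6075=20.75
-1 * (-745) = 745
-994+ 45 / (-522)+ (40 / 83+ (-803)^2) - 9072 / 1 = 3055654707 / 4814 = 634743.40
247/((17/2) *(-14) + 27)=-247/92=-2.68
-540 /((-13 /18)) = 747.69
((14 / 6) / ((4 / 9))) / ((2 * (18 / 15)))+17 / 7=517 / 112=4.62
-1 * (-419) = 419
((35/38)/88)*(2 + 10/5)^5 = 2240/209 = 10.72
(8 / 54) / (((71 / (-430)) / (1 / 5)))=-0.18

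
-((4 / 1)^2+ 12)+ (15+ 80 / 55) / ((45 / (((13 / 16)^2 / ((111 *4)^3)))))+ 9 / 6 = -293927315712131 / 11091596820480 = -26.50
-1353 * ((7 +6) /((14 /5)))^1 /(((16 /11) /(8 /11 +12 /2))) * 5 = -16269825 /112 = -145266.29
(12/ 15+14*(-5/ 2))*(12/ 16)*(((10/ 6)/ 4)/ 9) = -19/ 16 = -1.19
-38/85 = -0.45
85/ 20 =17/ 4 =4.25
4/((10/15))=6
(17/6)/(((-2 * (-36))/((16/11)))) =17/297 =0.06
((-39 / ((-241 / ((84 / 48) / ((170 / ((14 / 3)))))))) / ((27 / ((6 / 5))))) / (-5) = -0.00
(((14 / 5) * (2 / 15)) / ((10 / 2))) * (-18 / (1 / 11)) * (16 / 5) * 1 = -47.31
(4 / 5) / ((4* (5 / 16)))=16 / 25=0.64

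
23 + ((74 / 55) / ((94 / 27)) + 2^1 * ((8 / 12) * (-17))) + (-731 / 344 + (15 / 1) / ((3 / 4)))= 1153621 / 62040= 18.59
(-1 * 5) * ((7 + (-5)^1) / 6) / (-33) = 5 / 99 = 0.05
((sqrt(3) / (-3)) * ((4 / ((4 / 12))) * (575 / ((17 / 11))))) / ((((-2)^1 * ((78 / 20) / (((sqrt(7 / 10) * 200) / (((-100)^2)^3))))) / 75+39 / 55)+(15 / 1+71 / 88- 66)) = -1696639252000 * sqrt(3) / 8899404799999943586440049+2547001600000000000 * sqrt(210) / 8899404799999943586440049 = 0.00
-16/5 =-3.20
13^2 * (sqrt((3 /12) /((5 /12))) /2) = 169 * sqrt(15) /10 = 65.45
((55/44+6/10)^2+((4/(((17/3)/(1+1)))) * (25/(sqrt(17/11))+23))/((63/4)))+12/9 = 8.62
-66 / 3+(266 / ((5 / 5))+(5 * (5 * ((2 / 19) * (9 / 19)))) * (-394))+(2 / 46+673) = 3536312 / 8303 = 425.91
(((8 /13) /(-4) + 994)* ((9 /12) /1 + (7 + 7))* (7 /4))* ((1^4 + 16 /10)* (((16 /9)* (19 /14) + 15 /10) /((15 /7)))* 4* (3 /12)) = 65765707 /540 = 121788.35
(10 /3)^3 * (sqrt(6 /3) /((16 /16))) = 1000 * sqrt(2) /27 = 52.38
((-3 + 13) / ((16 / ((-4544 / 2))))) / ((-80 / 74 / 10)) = 13135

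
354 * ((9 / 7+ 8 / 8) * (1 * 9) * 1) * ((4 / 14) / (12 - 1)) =101952 / 539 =189.15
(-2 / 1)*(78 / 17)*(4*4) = -2496 / 17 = -146.82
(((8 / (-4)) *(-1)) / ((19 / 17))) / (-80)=-17 / 760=-0.02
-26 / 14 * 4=-52 / 7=-7.43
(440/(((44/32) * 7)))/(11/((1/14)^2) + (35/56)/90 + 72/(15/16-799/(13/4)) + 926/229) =537545733120/25396174093591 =0.02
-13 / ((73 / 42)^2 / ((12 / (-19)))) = 275184 / 101251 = 2.72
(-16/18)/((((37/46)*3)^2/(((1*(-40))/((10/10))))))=677120/110889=6.11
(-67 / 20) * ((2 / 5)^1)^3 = -134 / 625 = -0.21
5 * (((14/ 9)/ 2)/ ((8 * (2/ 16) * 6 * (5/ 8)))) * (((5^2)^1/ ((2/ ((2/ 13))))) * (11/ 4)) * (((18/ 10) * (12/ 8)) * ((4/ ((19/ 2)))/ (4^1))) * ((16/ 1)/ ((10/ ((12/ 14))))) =528/ 247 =2.14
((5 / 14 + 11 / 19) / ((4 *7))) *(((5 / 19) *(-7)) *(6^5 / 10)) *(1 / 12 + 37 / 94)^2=-486483003 / 44657144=-10.89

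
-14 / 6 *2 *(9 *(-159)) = 6678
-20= -20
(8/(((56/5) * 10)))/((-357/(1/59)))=-1/294882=-0.00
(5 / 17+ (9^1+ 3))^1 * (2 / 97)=0.25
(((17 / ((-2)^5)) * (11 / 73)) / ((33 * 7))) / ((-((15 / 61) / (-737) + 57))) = 764269 / 125707667904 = 0.00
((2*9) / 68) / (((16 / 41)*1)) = 369 / 544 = 0.68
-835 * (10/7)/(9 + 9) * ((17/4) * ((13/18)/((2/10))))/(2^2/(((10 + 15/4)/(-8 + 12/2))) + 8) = -14925625/108864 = -137.10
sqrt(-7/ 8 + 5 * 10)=sqrt(786)/ 4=7.01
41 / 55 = 0.75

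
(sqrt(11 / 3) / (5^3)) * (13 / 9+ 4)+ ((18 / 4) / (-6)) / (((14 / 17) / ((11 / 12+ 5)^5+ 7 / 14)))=-30674014039 / 4644864+ 49 * sqrt(33) / 3375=-6603.77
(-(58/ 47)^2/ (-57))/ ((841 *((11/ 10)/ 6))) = 80/ 461681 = 0.00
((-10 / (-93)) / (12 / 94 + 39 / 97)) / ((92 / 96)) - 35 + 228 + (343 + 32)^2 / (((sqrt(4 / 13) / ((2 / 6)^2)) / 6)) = 66538091 / 344379 + 46875*sqrt(13) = 169203.43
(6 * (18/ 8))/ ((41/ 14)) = 189/ 41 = 4.61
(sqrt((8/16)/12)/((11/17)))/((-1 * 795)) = -17 * sqrt(6)/104940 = -0.00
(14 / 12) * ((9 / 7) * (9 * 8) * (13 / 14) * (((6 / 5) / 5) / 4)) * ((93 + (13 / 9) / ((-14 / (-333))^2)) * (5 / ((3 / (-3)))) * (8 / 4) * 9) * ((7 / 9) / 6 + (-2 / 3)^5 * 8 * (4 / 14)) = 4056303537 / 48020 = 84471.13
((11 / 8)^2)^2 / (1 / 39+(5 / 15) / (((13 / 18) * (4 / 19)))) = 570999 / 354304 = 1.61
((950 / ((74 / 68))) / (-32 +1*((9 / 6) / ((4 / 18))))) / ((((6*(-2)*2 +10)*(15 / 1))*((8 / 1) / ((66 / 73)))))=35530 / 1909607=0.02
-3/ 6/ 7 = -1/ 14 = -0.07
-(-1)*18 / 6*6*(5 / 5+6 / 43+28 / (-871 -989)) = 134904 / 6665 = 20.24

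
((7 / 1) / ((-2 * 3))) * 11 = -77 / 6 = -12.83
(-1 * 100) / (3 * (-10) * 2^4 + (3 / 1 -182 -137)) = 25 / 199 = 0.13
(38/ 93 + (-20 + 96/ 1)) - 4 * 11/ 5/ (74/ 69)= 1173436/ 17205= 68.20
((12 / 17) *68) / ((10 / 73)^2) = 63948 / 25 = 2557.92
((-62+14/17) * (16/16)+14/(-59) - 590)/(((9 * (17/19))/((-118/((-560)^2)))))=0.03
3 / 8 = 0.38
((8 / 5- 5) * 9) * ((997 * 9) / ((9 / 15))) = -457623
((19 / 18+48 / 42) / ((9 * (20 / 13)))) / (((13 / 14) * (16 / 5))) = 0.05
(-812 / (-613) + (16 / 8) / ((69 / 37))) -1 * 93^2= -365725363 / 42297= -8646.60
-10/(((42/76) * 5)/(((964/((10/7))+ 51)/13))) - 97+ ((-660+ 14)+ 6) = -1281809/1365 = -939.05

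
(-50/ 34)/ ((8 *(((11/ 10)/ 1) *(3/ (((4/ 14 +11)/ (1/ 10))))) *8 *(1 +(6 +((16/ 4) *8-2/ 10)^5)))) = -154296875/ 6385083763980768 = -0.00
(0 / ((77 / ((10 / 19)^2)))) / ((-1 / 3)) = 0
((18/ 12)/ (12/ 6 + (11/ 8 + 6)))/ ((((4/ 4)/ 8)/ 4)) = 128/ 25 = 5.12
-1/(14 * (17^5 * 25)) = -1/496949950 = -0.00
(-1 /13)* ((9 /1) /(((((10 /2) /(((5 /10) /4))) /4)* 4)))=-9 /520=-0.02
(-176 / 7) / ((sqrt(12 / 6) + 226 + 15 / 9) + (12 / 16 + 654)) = -22363968 / 784886431 + 25344* sqrt(2) / 784886431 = -0.03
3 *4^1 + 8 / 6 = 13.33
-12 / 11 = -1.09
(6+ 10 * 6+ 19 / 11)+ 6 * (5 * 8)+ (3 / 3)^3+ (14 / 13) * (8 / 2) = 44764 / 143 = 313.03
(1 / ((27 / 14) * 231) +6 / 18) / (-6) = -299 / 5346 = -0.06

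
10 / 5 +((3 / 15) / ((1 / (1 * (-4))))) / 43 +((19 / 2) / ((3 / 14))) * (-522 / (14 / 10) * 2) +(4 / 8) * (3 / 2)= -28429251 / 860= -33057.27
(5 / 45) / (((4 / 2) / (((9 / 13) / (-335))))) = -1 / 8710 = -0.00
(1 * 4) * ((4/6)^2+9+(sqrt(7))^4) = 2104/9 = 233.78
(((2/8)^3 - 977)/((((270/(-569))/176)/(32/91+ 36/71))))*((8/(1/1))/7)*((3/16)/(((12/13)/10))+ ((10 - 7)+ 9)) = 243722343650159/48845160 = 4989692.81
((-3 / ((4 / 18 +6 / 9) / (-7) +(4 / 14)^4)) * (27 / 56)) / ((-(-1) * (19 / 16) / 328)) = 20503854 / 6175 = 3320.46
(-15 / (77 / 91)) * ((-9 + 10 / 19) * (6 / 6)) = 31395 / 209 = 150.22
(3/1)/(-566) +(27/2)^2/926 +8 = 8586607/1048232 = 8.19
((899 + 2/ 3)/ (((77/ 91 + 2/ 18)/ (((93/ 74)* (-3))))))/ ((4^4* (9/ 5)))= -16315455/ 2121728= -7.69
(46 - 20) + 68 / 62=840 / 31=27.10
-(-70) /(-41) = -70 /41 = -1.71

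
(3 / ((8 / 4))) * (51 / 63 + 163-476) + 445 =-23.29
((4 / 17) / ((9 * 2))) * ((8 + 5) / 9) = 26 / 1377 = 0.02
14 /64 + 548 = 17543 /32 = 548.22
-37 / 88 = -0.42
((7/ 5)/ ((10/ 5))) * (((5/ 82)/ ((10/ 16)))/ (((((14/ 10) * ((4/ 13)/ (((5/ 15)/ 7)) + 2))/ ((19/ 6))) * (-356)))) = -247/ 4816680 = -0.00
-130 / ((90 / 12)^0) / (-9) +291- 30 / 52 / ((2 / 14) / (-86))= 76372 / 117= 652.75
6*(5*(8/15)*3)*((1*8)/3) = 128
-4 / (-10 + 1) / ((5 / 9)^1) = 4 / 5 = 0.80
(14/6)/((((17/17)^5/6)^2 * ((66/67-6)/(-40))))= 670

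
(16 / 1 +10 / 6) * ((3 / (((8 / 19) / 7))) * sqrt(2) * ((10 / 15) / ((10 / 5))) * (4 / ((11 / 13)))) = 1963.55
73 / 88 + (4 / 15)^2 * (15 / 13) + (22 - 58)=-602117 / 17160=-35.09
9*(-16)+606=462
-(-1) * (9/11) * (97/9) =97/11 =8.82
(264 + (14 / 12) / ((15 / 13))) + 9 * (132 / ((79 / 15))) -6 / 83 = 289463747 / 590130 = 490.51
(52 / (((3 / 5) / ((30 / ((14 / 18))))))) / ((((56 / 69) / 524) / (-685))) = -72443065500 / 49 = -1478429908.16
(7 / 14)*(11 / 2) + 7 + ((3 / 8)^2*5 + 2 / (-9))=5893 / 576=10.23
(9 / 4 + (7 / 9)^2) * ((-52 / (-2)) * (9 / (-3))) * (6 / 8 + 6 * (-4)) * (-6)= -372775 / 12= -31064.58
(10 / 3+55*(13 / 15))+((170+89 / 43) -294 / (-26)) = 131017 / 559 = 234.38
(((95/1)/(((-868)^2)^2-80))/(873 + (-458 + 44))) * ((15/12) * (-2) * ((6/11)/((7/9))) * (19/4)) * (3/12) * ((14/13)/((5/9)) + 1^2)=-0.00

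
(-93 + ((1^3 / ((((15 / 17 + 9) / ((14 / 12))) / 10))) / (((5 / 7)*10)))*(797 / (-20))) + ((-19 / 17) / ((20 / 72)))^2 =-347067163 / 4161600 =-83.40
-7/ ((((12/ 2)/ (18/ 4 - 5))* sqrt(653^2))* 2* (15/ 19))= 133/ 235080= 0.00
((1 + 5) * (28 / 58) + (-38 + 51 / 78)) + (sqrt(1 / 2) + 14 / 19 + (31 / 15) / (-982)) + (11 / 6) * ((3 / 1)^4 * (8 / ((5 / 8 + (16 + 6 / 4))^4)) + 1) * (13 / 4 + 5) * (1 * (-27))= -571971476694634541 / 1286653767555000 + sqrt(2) / 2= -443.83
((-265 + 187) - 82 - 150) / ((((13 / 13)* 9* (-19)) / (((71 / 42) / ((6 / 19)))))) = 9.70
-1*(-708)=708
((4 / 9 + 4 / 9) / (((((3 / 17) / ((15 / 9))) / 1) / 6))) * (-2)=-2720 / 27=-100.74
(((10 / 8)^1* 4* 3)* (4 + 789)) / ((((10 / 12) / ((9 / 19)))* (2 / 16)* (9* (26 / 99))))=434808 / 19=22884.63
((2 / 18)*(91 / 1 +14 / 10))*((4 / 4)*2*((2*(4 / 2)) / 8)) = 154 / 15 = 10.27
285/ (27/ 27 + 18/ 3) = 285/ 7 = 40.71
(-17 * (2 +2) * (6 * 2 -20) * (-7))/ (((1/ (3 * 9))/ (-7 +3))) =411264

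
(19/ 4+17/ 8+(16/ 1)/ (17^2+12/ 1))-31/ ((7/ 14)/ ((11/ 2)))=-334.07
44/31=1.42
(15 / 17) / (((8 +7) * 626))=1 / 10642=0.00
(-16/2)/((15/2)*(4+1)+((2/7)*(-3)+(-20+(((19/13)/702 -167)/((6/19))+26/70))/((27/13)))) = 31842720/905241637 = 0.04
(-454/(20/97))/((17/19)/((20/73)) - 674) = 836722/254879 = 3.28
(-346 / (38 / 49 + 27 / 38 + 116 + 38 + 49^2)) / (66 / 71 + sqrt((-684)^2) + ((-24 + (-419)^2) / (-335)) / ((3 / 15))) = 3064706764 / 43817034190309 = 0.00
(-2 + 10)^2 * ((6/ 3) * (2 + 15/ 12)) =416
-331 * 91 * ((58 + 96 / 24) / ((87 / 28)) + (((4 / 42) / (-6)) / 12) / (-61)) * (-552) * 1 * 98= 517649527635604 / 15921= 32513631532.92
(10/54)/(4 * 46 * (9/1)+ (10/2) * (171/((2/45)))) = 10/1128249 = 0.00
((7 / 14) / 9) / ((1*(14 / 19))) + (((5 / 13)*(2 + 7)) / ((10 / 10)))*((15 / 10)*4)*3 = 62.38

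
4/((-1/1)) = -4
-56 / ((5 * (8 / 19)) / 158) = -21014 / 5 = -4202.80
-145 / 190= -29 / 38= -0.76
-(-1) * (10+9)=19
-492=-492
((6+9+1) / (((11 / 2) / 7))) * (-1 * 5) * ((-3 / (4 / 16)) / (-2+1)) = -13440 / 11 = -1221.82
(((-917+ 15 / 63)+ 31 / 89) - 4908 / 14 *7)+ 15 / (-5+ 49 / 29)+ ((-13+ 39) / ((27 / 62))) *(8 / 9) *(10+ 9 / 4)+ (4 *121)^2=1121640675443 / 4844448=231531.16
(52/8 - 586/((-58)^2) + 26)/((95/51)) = 1386486/79895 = 17.35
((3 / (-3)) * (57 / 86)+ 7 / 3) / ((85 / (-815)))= -70253 / 4386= -16.02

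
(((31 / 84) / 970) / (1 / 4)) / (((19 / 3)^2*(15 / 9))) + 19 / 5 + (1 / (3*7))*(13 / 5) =144270877 / 36767850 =3.92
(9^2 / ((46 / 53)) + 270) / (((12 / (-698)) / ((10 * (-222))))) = 1079074845 / 23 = 46916297.61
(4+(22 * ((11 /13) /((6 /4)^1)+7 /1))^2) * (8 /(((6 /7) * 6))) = 589766576 /13689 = 43083.25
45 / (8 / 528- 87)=-2970 / 5741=-0.52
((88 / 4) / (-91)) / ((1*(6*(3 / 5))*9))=-55 / 7371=-0.01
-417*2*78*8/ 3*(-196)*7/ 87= 2735673.38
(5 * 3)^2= 225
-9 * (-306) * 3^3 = 74358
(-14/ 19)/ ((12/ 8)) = -28/ 57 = -0.49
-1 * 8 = -8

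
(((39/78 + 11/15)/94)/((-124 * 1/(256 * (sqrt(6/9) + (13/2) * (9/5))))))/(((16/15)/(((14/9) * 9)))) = -30303/7285 - 518 * sqrt(6)/4371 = -4.45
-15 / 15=-1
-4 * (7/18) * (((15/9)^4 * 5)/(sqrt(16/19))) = -21875 * sqrt(19)/1458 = -65.40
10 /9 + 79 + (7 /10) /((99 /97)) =26663 /330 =80.80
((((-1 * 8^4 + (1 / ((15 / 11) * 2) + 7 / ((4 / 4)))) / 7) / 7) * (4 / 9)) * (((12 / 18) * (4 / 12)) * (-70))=981272 / 1701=576.88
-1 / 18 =-0.06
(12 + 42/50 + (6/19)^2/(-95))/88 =2201559/15089800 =0.15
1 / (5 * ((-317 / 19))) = -19 / 1585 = -0.01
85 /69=1.23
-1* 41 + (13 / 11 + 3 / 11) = -435 / 11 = -39.55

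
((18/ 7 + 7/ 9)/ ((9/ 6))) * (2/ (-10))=-422/ 945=-0.45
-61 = -61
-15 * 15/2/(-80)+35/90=517/288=1.80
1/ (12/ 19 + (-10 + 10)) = 19/ 12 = 1.58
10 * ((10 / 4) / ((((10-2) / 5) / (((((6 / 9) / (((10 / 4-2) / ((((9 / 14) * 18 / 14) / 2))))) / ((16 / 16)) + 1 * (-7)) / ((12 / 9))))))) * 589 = -17449125 / 392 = -44513.07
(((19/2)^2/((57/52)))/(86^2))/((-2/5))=-1235/44376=-0.03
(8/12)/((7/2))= 0.19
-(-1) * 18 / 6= 3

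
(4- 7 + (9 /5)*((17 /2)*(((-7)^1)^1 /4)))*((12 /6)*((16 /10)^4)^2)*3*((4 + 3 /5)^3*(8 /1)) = -1458701454016512 /244140625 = -5974841.16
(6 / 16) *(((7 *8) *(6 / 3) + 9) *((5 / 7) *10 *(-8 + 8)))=0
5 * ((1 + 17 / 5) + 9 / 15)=25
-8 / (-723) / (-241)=-0.00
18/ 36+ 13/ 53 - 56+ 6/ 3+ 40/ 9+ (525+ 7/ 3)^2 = 265242179/ 954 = 278031.63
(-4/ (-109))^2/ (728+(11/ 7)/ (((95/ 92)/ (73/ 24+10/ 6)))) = 63840/ 34850644229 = 0.00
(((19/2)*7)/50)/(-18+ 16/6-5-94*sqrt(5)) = -0.01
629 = 629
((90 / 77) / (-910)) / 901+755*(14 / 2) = 33365827486 / 6313307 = 5285.00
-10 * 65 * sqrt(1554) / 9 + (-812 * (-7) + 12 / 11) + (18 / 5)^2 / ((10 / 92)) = 7980944 / 1375 - 650 * sqrt(1554) / 9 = 2957.26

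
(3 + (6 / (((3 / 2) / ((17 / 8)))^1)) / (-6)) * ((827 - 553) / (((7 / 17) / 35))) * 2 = 221255 / 3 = 73751.67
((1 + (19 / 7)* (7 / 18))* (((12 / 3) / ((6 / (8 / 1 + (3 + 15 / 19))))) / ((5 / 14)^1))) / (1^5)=116032 / 2565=45.24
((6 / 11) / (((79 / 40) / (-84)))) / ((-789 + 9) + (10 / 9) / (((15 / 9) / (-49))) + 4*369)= -6048 / 172931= -0.03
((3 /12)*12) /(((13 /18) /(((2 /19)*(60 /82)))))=3240 /10127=0.32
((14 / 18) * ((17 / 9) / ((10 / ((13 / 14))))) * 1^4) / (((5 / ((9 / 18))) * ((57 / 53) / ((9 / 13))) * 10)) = 0.00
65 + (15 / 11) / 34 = 24325 / 374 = 65.04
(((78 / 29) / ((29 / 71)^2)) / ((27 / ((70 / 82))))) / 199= 4587310 / 1790908659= 0.00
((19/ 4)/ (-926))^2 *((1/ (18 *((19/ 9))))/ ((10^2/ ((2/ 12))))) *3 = 19/ 5487846400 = 0.00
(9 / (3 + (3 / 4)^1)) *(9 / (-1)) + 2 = -98 / 5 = -19.60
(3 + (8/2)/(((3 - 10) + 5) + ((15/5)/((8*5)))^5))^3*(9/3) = 25769528588694110888938533/8589904015560119691251093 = 3.00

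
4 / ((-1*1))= -4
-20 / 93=-0.22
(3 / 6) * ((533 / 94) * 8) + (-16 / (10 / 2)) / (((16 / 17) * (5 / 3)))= 24253 / 1175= 20.64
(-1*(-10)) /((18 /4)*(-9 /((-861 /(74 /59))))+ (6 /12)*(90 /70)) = 338660 /23769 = 14.25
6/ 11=0.55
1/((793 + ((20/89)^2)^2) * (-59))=-62742241/2935530669667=-0.00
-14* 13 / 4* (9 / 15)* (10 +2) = -1638 / 5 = -327.60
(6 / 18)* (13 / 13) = 1 / 3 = 0.33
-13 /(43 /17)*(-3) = 15.42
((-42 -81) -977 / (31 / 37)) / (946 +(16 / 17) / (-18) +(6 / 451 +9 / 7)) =-19302485202 / 14183741953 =-1.36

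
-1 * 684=-684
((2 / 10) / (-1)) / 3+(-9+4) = -5.07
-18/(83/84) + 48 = 2472/83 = 29.78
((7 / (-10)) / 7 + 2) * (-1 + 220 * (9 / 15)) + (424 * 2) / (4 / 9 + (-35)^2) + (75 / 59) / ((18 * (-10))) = 249.58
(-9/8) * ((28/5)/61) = -63/610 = -0.10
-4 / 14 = -2 / 7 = -0.29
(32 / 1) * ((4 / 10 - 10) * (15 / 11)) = -4608 / 11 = -418.91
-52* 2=-104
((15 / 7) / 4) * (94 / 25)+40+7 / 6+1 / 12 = 6057 / 140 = 43.26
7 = 7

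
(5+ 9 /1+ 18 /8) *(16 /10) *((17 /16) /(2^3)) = 221 /64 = 3.45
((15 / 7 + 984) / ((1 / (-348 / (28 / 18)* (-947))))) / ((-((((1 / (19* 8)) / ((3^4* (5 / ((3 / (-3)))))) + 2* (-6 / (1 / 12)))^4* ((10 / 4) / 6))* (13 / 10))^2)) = -93550826879277643610803826154276241224499200000000 / 24290063508471030299252833356329361528090136639054399319677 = -0.00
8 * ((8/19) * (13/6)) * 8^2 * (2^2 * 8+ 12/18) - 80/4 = 2605732/171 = 15238.20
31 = 31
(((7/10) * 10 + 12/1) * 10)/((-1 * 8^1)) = -95/4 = -23.75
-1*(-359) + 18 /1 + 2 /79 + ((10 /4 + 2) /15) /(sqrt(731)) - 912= -42263 /79 + 3*sqrt(731) /7310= -534.96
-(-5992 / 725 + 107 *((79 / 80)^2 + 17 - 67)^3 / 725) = 3306577542410579253 / 190054400000000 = 17398.06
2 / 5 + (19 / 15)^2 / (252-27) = 20611 / 50625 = 0.41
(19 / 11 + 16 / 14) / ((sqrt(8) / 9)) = 1989*sqrt(2) / 308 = 9.13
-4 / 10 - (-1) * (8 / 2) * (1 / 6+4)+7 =23.27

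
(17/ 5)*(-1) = -3.40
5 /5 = 1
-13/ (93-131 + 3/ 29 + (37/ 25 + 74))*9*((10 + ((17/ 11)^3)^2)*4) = -273091992975/ 928297964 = -294.19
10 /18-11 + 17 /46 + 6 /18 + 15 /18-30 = -8054 /207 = -38.91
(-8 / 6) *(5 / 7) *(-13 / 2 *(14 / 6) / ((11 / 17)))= 2210 / 99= 22.32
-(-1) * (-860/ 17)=-860/ 17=-50.59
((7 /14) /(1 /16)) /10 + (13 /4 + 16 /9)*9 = 921 /20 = 46.05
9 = 9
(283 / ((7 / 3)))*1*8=6792 / 7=970.29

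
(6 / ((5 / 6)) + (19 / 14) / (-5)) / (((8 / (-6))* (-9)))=97 / 168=0.58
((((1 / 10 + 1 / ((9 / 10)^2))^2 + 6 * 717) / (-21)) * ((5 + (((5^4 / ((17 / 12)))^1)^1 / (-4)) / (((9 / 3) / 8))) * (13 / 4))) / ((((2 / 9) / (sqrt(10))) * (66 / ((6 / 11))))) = 2122599989107 * sqrt(10) / 296382240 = 22647.28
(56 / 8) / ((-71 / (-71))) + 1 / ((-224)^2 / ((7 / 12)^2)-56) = 1031801 / 147400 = 7.00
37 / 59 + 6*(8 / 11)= 3239 / 649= 4.99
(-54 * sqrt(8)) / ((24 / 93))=-837 * sqrt(2) / 2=-591.85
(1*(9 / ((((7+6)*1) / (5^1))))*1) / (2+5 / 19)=855 / 559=1.53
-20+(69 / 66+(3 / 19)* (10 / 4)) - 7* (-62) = 86827 / 209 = 415.44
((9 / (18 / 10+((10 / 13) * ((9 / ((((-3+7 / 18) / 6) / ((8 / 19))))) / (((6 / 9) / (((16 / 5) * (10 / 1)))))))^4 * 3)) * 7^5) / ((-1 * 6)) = -1526298400818351249635 / 1940840996285510188317552966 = -0.00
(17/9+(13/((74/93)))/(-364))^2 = 3.40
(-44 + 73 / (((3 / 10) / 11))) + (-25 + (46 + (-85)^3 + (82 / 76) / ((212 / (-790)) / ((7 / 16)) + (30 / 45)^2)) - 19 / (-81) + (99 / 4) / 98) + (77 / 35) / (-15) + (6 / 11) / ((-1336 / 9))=-2225701811380705859 / 3639875933925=-611477.38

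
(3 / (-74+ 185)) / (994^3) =1 / 36337988008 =0.00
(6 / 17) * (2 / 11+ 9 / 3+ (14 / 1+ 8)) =1662 / 187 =8.89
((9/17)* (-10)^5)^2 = 810000000000/289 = 2802768166.09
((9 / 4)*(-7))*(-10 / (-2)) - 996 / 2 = -576.75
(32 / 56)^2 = 16 / 49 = 0.33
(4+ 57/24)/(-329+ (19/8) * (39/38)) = -102/5225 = -0.02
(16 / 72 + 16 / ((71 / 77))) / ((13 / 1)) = 11230 / 8307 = 1.35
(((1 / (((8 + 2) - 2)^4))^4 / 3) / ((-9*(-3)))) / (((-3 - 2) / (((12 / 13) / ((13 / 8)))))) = -1 / 200682862301675520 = -0.00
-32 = -32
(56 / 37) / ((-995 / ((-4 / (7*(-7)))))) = -32 / 257705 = -0.00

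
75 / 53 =1.42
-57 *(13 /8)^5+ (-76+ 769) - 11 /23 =46.66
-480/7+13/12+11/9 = -16699/252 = -66.27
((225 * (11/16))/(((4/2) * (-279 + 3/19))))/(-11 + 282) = -15675/15314752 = -0.00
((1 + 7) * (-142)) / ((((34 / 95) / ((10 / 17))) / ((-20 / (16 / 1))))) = 674500 / 289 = 2333.91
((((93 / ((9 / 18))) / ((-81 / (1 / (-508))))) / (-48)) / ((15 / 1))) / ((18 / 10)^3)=-775 / 719925408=-0.00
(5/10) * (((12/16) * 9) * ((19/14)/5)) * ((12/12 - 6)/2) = -513/224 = -2.29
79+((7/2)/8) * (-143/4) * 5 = 51/64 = 0.80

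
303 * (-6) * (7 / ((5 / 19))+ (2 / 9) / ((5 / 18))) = -49813.20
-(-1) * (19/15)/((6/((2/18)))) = 19/810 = 0.02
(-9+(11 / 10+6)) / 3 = -19 / 30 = -0.63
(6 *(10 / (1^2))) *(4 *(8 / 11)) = 1920 / 11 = 174.55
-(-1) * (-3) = -3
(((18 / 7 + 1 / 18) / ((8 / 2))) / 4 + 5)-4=2347 / 2016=1.16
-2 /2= -1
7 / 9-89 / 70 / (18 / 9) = 179 / 1260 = 0.14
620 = 620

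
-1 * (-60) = 60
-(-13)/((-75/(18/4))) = -39/50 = -0.78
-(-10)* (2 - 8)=-60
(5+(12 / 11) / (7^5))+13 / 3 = 5176592 / 554631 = 9.33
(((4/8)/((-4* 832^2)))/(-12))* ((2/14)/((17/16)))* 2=1/247123968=0.00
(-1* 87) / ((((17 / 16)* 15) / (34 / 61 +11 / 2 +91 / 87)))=-38.78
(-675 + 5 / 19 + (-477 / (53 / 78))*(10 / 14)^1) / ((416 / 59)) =-4614685 / 27664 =-166.81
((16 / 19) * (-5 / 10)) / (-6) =4 / 57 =0.07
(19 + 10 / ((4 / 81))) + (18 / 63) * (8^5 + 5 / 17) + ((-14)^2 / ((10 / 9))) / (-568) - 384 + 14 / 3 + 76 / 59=275331952367 / 29909460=9205.51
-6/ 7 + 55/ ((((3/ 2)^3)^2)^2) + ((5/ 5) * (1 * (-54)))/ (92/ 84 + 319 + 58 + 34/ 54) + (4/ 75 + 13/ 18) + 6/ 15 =7984848972013/ 13314005368650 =0.60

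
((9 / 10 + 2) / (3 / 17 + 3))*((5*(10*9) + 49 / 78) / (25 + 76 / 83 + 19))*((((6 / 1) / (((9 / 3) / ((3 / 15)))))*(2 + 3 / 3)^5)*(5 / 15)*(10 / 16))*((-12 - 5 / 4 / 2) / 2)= -145264455031 / 124067840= -1170.85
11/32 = 0.34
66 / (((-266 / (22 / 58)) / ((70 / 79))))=-3630 / 43529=-0.08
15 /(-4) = -15 /4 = -3.75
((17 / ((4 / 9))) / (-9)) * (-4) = 17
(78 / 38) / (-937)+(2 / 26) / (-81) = -58870 / 18746559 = -0.00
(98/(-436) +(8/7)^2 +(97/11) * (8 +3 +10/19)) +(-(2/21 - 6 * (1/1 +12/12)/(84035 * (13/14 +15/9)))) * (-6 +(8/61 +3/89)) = 920054320451363/8908529869470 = 103.28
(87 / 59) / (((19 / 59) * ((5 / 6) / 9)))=4698 / 95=49.45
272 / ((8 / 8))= 272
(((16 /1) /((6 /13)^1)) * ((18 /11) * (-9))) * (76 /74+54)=-28093.80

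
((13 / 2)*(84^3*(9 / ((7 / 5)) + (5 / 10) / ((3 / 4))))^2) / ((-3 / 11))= -421496964016128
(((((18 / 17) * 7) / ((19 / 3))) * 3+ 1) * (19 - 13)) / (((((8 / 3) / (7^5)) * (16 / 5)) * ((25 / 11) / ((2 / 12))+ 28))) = 12121460505 / 9467776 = 1280.29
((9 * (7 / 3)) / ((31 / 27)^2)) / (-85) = -15309 / 81685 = -0.19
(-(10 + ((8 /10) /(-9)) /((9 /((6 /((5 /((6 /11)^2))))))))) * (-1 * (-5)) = -90718 /1815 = -49.98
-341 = -341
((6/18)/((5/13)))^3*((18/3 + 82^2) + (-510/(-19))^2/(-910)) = 7471869236/1705725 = 4380.47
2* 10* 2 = 40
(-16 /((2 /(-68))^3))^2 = 395469930496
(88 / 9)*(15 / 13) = 440 / 39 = 11.28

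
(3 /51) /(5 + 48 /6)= 1 /221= 0.00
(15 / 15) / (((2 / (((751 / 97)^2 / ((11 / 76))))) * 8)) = 10716019 / 413996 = 25.88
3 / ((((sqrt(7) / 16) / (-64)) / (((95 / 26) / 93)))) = -48640* sqrt(7) / 2821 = -45.62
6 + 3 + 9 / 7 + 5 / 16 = 1187 / 112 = 10.60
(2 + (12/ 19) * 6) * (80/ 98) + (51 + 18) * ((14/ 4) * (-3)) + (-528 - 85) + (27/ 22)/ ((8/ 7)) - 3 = -218698609/ 163856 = -1334.70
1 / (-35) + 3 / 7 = 2 / 5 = 0.40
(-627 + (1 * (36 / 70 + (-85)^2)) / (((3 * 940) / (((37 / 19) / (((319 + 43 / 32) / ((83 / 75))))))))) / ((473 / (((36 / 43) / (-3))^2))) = -3615878617226416 / 35026262785985625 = -0.10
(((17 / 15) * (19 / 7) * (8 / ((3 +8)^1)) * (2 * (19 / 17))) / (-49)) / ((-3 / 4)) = 23104 / 169785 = 0.14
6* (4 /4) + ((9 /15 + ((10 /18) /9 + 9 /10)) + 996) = 162577 /162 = 1003.56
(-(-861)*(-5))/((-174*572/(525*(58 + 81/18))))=94171875/66352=1419.28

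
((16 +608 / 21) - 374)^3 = -329939371000 / 9261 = -35626754.24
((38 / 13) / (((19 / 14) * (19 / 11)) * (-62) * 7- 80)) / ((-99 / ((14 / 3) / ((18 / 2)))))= 532 / 38132289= 0.00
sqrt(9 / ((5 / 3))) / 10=3 * sqrt(15) / 50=0.23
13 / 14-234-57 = -4061 / 14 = -290.07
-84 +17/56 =-4687/56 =-83.70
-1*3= -3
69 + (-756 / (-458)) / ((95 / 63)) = 1524909 / 21755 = 70.09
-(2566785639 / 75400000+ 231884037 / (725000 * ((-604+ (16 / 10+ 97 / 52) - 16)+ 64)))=-19077458618559 / 570099400000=-33.46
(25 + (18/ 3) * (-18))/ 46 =-83/ 46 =-1.80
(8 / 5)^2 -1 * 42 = -986 / 25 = -39.44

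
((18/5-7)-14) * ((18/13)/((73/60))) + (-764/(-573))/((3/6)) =-48784/2847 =-17.14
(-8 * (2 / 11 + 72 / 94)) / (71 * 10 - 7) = -0.01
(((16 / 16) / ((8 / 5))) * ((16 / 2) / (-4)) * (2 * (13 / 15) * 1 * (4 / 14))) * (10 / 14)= -65 / 147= -0.44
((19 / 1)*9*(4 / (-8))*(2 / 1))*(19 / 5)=-649.80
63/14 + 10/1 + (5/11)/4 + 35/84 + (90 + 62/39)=45740/429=106.62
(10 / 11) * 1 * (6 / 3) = 20 / 11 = 1.82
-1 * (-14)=14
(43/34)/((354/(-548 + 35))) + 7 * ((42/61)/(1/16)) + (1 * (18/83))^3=10535982363129/139934576084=75.29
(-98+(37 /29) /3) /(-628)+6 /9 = 14971 /18212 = 0.82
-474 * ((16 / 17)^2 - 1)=15642 / 289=54.12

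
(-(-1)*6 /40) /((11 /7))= 21 /220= 0.10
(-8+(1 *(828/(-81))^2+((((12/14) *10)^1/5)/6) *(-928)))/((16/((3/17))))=-11953/6426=-1.86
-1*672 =-672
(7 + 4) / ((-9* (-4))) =11 / 36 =0.31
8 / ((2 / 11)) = 44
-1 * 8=-8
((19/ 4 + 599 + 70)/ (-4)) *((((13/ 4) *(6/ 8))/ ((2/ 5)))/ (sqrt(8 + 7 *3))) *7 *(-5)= 18393375 *sqrt(29)/ 14848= 6671.02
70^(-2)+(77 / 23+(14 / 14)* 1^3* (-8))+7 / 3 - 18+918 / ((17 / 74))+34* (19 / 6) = 460193323 / 112700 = 4083.35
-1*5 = -5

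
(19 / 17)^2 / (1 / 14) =5054 / 289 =17.49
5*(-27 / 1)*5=-675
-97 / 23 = -4.22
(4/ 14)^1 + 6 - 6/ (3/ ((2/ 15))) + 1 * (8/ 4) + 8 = 1682/ 105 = 16.02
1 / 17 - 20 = -339 / 17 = -19.94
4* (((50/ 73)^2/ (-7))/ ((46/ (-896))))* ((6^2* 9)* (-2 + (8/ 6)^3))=626.60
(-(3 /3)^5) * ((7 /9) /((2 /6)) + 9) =-34 /3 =-11.33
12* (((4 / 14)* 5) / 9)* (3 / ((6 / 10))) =200 / 21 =9.52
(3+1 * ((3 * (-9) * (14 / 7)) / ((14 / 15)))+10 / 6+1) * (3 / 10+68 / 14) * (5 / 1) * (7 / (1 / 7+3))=-98914 / 33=-2997.39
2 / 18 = 1 / 9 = 0.11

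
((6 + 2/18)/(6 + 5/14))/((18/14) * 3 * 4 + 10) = 2695/71289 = 0.04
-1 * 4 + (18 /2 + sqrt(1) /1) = 6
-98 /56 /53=-0.03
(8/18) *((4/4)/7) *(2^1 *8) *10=640/63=10.16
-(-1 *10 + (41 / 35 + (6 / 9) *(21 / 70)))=302 / 35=8.63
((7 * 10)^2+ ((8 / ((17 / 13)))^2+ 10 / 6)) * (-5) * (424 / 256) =-1134781145 / 27744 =-40901.86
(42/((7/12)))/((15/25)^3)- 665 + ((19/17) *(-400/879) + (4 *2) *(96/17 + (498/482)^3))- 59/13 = -256246586156176/906381477313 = -282.71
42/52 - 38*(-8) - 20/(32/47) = 28645/104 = 275.43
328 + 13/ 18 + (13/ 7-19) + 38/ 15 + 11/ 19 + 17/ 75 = 314.92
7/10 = 0.70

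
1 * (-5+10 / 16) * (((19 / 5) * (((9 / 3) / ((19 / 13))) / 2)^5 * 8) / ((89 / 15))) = -9473540895 / 371154208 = -25.52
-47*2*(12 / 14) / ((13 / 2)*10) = -564 / 455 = -1.24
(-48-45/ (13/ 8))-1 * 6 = -81.69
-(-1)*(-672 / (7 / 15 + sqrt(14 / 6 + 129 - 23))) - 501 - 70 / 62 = -188235578 / 377053 - 126000*sqrt(39) / 12163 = -563.92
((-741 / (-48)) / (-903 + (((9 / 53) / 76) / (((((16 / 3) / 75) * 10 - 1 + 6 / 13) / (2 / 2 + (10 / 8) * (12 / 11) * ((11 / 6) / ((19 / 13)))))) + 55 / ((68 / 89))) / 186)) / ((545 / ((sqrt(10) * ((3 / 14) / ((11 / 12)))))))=-1044870387966 * sqrt(10) / 142430060238722795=-0.00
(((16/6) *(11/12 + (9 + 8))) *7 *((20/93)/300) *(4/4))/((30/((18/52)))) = 0.00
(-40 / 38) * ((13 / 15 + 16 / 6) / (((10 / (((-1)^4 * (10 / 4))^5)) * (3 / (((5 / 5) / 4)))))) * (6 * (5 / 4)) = -165625 / 7296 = -22.70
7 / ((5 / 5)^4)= 7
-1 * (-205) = 205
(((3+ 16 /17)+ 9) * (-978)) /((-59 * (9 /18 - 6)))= -39120 /1003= -39.00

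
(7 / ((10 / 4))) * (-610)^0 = 2.80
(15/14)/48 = 5/224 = 0.02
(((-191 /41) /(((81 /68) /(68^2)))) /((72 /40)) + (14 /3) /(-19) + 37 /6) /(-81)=11404012255 /91998342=123.96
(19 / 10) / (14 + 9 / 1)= 19 / 230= 0.08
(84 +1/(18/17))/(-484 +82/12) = -1529/8589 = -0.18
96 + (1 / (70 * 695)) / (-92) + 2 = 438628399 / 4475800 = 98.00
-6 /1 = -6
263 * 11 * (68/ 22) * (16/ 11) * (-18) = -2575296/ 11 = -234117.82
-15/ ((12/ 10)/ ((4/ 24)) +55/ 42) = -3150/ 1787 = -1.76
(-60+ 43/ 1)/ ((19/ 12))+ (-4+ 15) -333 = -6322/ 19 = -332.74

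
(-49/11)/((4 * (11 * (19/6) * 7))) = -21/4598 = -0.00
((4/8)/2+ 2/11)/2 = 19/88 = 0.22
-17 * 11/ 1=-187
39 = 39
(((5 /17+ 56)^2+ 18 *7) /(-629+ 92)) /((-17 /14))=4443894 /879427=5.05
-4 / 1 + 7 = 3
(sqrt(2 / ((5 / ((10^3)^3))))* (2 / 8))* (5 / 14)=12500 / 7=1785.71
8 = 8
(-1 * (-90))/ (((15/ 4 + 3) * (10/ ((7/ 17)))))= 28/ 51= 0.55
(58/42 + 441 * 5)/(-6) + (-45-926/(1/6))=-376030/63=-5968.73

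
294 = 294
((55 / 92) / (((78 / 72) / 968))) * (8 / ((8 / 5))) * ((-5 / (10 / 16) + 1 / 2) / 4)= -1497375 / 299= -5007.94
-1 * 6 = -6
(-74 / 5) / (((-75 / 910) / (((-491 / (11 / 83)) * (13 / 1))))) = -7135198252 / 825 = -8648725.15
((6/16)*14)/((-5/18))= -189/10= -18.90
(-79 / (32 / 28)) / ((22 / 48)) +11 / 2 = -145.32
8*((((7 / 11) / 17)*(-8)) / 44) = -112 / 2057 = -0.05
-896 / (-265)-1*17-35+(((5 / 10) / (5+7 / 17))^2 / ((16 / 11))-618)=-95691922749 / 143549440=-666.61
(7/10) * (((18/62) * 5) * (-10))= -10.16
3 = 3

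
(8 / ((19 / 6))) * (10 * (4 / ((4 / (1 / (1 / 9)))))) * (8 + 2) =43200 / 19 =2273.68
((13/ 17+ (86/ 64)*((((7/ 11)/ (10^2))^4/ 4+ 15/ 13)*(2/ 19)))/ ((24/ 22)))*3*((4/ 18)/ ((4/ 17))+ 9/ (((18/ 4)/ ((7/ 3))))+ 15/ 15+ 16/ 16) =5557539449102876479/ 286150092800000000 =19.42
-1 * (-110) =110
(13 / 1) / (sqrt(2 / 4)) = 13 * sqrt(2) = 18.38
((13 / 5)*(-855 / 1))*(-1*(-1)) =-2223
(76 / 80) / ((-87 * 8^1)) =-19 / 13920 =-0.00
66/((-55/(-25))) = 30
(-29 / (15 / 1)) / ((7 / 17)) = -493 / 105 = -4.70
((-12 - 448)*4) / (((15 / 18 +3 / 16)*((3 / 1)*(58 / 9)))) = -93.23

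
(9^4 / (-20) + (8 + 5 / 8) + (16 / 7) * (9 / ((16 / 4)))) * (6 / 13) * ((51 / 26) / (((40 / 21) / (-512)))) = 323132328 / 4225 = 76481.02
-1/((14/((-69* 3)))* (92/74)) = 333/28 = 11.89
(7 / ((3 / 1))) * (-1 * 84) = -196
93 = 93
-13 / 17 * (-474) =6162 / 17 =362.47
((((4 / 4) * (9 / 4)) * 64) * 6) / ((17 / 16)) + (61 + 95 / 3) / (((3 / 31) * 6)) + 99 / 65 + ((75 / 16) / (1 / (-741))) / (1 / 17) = -27722274029 / 477360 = -58074.15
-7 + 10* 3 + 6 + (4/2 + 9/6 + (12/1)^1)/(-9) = 491/18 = 27.28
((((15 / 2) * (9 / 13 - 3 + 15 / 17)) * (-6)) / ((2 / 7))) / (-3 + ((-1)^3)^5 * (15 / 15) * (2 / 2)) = -99225 / 1768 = -56.12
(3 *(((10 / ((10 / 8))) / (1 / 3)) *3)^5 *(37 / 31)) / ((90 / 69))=823307452416 / 155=5311660983.33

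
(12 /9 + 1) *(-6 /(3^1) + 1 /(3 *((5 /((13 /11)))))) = -4.48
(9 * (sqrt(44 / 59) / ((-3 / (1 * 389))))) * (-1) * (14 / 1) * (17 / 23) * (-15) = -8332380 * sqrt(649) / 1357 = -156426.95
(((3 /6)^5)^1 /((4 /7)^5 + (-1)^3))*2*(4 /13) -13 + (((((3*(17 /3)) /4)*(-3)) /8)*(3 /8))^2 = -170278272949 /13446610944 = -12.66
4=4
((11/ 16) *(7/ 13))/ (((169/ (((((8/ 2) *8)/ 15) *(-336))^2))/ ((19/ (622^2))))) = 0.06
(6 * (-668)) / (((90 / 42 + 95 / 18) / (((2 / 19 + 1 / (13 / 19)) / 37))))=-22.87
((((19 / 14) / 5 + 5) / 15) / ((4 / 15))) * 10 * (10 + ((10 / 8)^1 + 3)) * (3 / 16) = 63099 / 1792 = 35.21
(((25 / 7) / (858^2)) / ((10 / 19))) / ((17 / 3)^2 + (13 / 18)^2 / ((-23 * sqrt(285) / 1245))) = 0.00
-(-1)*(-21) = -21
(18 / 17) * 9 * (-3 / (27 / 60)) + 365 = 5125 / 17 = 301.47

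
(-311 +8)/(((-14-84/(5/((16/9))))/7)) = 4545/94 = 48.35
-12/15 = -4/5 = -0.80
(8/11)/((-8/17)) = -17/11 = -1.55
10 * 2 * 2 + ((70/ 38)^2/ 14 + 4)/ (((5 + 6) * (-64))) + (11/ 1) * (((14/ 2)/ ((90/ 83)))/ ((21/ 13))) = 5760776831/ 68618880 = 83.95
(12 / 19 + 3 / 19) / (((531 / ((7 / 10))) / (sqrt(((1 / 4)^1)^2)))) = 7 / 26904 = 0.00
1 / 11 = 0.09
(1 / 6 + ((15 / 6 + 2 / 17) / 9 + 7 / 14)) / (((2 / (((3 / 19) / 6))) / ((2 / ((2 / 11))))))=3223 / 23256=0.14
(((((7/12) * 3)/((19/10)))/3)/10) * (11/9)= 77/2052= 0.04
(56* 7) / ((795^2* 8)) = 49 / 632025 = 0.00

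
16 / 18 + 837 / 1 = 7541 / 9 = 837.89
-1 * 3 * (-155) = 465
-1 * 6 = -6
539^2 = 290521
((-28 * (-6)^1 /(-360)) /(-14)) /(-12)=-0.00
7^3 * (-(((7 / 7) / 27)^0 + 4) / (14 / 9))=-2205 / 2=-1102.50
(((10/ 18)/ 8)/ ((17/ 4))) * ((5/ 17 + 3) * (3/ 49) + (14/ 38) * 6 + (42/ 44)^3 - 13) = -0.16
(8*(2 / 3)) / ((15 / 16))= 256 / 45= 5.69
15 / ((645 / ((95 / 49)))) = 95 / 2107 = 0.05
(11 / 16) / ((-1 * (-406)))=11 / 6496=0.00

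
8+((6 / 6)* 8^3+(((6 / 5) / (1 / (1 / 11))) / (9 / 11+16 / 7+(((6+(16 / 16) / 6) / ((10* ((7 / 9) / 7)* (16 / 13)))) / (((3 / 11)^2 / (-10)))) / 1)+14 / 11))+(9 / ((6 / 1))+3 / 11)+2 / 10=256619695177 / 490438630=523.25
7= 7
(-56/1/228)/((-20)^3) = 7/228000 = 0.00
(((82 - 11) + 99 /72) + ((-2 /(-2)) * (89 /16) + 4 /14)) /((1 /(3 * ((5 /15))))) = 8761 /112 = 78.22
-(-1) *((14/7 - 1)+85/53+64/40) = 1114/265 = 4.20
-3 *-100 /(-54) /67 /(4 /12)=-50 /201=-0.25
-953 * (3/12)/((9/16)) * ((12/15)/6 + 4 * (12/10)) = -282088/135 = -2089.54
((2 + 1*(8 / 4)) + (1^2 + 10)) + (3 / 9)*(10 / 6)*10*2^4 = 935 / 9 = 103.89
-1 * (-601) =601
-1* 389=-389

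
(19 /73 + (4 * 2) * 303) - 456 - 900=77983 /73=1068.26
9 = 9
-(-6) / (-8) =-3 / 4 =-0.75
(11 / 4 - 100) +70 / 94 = -18143 / 188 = -96.51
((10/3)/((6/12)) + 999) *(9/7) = 1293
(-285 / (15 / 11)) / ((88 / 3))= -57 / 8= -7.12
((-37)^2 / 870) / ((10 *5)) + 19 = 827869 / 43500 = 19.03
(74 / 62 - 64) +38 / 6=-5252 / 93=-56.47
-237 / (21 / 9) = -711 / 7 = -101.57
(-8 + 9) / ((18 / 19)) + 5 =109 / 18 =6.06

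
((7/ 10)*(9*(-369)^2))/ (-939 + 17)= -930.38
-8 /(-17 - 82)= 8 /99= 0.08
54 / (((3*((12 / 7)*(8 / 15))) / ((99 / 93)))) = 10395 / 496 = 20.96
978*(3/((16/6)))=4401/4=1100.25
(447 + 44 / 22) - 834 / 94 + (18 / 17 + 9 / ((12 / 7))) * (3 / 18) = 2820017 / 6392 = 441.18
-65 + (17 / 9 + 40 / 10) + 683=5615 / 9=623.89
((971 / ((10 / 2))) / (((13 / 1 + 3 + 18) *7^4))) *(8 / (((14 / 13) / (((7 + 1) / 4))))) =50492 / 1428595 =0.04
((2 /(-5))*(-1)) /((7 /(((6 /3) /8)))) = 1 /70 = 0.01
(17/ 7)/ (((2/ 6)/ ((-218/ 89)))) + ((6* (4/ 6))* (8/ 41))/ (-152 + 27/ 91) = -6294657766/ 352621115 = -17.85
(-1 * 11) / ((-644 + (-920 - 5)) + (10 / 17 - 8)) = 187 / 26799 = 0.01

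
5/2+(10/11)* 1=75/22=3.41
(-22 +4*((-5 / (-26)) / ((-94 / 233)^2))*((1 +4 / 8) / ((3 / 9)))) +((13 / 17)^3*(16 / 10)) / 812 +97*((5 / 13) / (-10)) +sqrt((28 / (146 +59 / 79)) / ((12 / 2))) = -2555859634723 / 572811681260 +sqrt(38465574) / 34779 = -4.28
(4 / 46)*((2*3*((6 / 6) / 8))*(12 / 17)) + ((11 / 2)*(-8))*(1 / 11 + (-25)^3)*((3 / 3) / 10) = 134405558 / 1955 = 68749.65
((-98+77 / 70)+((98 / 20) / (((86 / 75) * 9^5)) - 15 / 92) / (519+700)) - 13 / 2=-12268243698976 / 118648238265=-103.40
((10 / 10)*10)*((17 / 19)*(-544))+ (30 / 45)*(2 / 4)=-4867.04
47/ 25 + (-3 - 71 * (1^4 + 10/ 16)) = -23299/ 200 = -116.50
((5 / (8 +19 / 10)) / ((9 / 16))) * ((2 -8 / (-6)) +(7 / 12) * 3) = 4.56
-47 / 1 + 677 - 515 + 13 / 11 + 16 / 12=3878 / 33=117.52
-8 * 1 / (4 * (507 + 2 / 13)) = -26 / 6593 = -0.00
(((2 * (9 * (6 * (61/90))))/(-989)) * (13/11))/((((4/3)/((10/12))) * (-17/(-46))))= -2379/16082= -0.15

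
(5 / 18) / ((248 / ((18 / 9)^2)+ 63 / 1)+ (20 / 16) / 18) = 4 / 1801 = 0.00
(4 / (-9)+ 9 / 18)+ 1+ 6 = 127 / 18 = 7.06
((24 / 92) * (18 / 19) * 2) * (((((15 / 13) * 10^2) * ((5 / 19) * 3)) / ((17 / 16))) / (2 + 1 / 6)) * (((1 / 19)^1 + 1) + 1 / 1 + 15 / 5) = 44789760000 / 453235861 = 98.82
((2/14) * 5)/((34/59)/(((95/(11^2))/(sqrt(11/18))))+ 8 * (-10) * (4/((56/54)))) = -1526818815000/659583447436789 - 1210595925 * sqrt(22)/1319166894873578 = -0.00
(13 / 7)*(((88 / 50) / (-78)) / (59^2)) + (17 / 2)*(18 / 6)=93203731 / 3655050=25.50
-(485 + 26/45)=-21851/45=-485.58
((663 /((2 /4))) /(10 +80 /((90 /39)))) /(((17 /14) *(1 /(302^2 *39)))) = 5826293928 /67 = 86959610.87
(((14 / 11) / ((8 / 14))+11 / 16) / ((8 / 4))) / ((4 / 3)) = 1539 / 1408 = 1.09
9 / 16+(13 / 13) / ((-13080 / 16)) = 14683 / 26160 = 0.56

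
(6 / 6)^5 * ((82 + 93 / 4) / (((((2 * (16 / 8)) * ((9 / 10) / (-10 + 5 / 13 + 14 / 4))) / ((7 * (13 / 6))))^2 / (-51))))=-24627415925 / 6912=-3562994.20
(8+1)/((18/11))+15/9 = 43/6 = 7.17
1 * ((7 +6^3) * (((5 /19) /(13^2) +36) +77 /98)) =368782905 /44954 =8203.56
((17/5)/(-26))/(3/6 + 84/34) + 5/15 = 5698/19695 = 0.29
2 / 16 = 1 / 8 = 0.12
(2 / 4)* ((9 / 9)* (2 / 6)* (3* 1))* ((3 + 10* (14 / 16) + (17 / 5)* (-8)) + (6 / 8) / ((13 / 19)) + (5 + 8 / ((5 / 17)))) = 116 / 13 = 8.92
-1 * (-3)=3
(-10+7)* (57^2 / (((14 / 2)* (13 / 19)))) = -185193 / 91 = -2035.09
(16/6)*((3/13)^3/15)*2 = 48/10985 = 0.00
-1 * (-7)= 7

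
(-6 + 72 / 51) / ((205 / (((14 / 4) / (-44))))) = 273 / 153340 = 0.00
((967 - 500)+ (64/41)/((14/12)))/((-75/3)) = -134413/7175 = -18.73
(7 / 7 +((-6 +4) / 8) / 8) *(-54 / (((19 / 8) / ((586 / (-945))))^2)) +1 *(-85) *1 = -1057487479 / 11940075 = -88.57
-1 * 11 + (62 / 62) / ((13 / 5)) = -138 / 13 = -10.62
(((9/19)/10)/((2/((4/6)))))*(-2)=-3/95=-0.03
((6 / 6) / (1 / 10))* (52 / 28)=18.57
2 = 2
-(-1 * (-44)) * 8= -352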